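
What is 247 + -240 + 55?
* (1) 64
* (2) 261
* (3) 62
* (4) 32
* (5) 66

First: 247 + -240 = 7
Then: 7 + 55 = 62
3) 62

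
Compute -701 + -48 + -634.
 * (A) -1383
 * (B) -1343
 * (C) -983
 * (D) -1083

First: -701 + -48 = -749
Then: -749 + -634 = -1383
A) -1383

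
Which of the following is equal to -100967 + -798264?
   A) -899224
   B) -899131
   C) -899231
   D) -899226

-100967 + -798264 = -899231
C) -899231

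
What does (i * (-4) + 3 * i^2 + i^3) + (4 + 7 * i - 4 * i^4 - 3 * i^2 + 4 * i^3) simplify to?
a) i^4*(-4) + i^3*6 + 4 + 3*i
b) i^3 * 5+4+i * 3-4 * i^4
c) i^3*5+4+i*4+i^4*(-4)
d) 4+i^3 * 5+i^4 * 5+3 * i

Adding the polynomials and combining like terms:
(i*(-4) + 3*i^2 + i^3) + (4 + 7*i - 4*i^4 - 3*i^2 + 4*i^3)
= i^3 * 5+4+i * 3-4 * i^4
b) i^3 * 5+4+i * 3-4 * i^4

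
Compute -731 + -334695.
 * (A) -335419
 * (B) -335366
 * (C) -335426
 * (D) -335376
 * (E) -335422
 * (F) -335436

-731 + -334695 = -335426
C) -335426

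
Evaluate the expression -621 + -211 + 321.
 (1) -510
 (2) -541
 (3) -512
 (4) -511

First: -621 + -211 = -832
Then: -832 + 321 = -511
4) -511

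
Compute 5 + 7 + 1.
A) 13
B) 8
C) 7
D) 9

First: 5 + 7 = 12
Then: 12 + 1 = 13
A) 13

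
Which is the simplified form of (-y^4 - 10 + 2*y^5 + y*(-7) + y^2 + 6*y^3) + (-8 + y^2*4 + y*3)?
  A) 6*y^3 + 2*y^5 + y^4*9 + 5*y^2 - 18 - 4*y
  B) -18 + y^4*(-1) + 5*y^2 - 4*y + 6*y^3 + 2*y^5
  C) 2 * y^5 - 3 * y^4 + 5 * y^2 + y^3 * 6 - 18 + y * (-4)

Adding the polynomials and combining like terms:
(-y^4 - 10 + 2*y^5 + y*(-7) + y^2 + 6*y^3) + (-8 + y^2*4 + y*3)
= -18 + y^4*(-1) + 5*y^2 - 4*y + 6*y^3 + 2*y^5
B) -18 + y^4*(-1) + 5*y^2 - 4*y + 6*y^3 + 2*y^5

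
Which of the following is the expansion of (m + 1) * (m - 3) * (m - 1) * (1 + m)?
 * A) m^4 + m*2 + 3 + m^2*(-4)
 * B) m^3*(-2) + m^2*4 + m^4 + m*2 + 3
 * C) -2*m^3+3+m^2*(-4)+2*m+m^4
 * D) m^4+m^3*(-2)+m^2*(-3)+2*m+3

Expanding (m + 1) * (m - 3) * (m - 1) * (1 + m):
= -2*m^3+3+m^2*(-4)+2*m+m^4
C) -2*m^3+3+m^2*(-4)+2*m+m^4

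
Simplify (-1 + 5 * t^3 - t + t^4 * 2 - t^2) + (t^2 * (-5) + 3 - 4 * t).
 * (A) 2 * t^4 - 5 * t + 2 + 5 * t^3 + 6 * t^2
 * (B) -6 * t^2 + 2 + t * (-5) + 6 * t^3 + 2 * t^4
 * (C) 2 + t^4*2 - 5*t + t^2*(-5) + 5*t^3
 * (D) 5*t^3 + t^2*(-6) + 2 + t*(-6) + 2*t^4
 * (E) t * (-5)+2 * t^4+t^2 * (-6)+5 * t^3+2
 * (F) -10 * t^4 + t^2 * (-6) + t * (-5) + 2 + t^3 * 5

Adding the polynomials and combining like terms:
(-1 + 5*t^3 - t + t^4*2 - t^2) + (t^2*(-5) + 3 - 4*t)
= t * (-5)+2 * t^4+t^2 * (-6)+5 * t^3+2
E) t * (-5)+2 * t^4+t^2 * (-6)+5 * t^3+2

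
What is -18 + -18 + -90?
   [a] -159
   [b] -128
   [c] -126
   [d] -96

First: -18 + -18 = -36
Then: -36 + -90 = -126
c) -126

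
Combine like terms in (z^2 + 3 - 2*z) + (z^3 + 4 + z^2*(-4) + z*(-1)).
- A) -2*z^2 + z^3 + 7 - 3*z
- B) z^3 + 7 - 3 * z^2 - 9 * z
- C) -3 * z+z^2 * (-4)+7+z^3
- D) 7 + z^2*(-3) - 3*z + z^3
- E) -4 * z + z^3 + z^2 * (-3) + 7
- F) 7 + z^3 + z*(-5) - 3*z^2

Adding the polynomials and combining like terms:
(z^2 + 3 - 2*z) + (z^3 + 4 + z^2*(-4) + z*(-1))
= 7 + z^2*(-3) - 3*z + z^3
D) 7 + z^2*(-3) - 3*z + z^3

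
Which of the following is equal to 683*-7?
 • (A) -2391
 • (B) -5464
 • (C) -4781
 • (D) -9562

683 * -7 = -4781
C) -4781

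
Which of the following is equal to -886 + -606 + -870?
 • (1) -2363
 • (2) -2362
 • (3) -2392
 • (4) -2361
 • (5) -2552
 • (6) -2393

First: -886 + -606 = -1492
Then: -1492 + -870 = -2362
2) -2362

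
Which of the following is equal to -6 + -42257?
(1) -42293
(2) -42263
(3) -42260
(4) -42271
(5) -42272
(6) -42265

-6 + -42257 = -42263
2) -42263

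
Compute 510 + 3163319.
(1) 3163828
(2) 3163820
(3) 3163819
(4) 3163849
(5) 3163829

510 + 3163319 = 3163829
5) 3163829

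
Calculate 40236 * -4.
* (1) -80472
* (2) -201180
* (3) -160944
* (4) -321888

40236 * -4 = -160944
3) -160944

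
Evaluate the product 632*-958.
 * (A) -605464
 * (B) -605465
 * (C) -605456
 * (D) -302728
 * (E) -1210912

632 * -958 = -605456
C) -605456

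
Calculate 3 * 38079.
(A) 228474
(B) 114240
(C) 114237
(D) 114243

3 * 38079 = 114237
C) 114237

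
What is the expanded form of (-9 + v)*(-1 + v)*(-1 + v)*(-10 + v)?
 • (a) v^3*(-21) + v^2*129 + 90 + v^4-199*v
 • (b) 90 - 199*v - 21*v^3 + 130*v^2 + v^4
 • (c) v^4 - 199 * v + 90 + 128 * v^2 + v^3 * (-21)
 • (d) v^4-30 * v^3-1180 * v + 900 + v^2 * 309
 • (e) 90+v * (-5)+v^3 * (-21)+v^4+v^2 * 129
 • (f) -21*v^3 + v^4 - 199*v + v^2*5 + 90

Expanding (-9 + v)*(-1 + v)*(-1 + v)*(-10 + v):
= v^3*(-21) + v^2*129 + 90 + v^4-199*v
a) v^3*(-21) + v^2*129 + 90 + v^4-199*v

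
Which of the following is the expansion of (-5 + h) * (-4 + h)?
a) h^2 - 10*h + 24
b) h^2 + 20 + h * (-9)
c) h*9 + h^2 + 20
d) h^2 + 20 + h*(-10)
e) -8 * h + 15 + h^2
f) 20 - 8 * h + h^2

Expanding (-5 + h) * (-4 + h):
= h^2 + 20 + h * (-9)
b) h^2 + 20 + h * (-9)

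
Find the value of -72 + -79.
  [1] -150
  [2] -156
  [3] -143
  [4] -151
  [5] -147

-72 + -79 = -151
4) -151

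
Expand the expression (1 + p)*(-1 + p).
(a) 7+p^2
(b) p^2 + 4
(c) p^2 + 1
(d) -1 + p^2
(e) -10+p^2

Expanding (1 + p)*(-1 + p):
= -1 + p^2
d) -1 + p^2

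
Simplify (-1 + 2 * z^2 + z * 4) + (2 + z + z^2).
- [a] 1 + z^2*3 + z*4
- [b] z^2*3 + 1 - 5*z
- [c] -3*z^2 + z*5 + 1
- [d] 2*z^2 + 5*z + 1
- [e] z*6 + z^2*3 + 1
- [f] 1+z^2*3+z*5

Adding the polynomials and combining like terms:
(-1 + 2*z^2 + z*4) + (2 + z + z^2)
= 1+z^2*3+z*5
f) 1+z^2*3+z*5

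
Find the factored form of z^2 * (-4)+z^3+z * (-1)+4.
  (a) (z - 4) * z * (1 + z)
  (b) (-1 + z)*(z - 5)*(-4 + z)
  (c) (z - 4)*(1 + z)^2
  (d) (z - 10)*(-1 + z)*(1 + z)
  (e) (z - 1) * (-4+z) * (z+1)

We need to factor z^2 * (-4)+z^3+z * (-1)+4.
The factored form is (z - 1) * (-4+z) * (z+1).
e) (z - 1) * (-4+z) * (z+1)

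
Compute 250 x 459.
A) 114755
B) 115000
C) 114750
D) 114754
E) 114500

250 * 459 = 114750
C) 114750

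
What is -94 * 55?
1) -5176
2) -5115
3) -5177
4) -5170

-94 * 55 = -5170
4) -5170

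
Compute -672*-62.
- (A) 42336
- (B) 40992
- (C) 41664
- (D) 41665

-672 * -62 = 41664
C) 41664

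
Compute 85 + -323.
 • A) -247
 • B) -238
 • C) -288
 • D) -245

85 + -323 = -238
B) -238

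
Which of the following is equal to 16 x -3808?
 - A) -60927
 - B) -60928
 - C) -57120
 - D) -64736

16 * -3808 = -60928
B) -60928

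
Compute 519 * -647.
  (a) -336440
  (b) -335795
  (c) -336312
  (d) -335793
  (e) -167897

519 * -647 = -335793
d) -335793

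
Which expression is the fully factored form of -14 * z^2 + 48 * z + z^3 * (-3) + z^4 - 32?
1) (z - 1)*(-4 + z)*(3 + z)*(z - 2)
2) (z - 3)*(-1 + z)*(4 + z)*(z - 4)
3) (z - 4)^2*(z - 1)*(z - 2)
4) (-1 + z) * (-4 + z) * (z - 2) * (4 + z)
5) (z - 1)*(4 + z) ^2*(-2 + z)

We need to factor -14 * z^2 + 48 * z + z^3 * (-3) + z^4 - 32.
The factored form is (-1 + z) * (-4 + z) * (z - 2) * (4 + z).
4) (-1 + z) * (-4 + z) * (z - 2) * (4 + z)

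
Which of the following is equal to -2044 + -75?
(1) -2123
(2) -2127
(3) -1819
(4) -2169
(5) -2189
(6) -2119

-2044 + -75 = -2119
6) -2119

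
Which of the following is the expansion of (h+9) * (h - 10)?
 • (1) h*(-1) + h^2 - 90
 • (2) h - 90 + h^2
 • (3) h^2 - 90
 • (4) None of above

Expanding (h+9) * (h - 10):
= h*(-1) + h^2 - 90
1) h*(-1) + h^2 - 90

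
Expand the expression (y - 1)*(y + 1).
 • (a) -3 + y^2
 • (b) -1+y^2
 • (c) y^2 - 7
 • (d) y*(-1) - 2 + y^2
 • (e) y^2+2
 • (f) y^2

Expanding (y - 1)*(y + 1):
= -1+y^2
b) -1+y^2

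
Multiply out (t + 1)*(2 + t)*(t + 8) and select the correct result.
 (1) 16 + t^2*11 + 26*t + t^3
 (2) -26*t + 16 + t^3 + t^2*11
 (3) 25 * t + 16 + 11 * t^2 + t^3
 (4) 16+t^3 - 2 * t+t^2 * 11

Expanding (t + 1)*(2 + t)*(t + 8):
= 16 + t^2*11 + 26*t + t^3
1) 16 + t^2*11 + 26*t + t^3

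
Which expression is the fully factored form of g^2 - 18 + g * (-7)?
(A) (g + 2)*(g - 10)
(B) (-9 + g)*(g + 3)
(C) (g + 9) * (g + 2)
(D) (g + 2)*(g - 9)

We need to factor g^2 - 18 + g * (-7).
The factored form is (g + 2)*(g - 9).
D) (g + 2)*(g - 9)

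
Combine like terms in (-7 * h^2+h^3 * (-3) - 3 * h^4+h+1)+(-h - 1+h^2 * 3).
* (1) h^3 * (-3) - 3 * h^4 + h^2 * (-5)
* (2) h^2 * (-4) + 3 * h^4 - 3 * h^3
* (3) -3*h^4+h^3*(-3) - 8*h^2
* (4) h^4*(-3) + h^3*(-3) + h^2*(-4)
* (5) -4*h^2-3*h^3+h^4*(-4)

Adding the polynomials and combining like terms:
(-7*h^2 + h^3*(-3) - 3*h^4 + h + 1) + (-h - 1 + h^2*3)
= h^4*(-3) + h^3*(-3) + h^2*(-4)
4) h^4*(-3) + h^3*(-3) + h^2*(-4)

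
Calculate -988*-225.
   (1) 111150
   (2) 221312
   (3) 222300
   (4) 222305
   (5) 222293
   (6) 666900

-988 * -225 = 222300
3) 222300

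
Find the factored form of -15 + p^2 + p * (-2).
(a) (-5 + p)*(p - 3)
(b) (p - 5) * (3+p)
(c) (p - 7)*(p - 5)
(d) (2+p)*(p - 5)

We need to factor -15 + p^2 + p * (-2).
The factored form is (p - 5) * (3+p).
b) (p - 5) * (3+p)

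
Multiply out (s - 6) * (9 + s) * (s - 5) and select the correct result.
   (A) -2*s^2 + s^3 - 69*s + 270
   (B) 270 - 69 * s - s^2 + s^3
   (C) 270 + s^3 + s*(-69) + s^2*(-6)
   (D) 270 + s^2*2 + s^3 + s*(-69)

Expanding (s - 6) * (9 + s) * (s - 5):
= -2*s^2 + s^3 - 69*s + 270
A) -2*s^2 + s^3 - 69*s + 270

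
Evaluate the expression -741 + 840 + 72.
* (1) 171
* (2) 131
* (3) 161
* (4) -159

First: -741 + 840 = 99
Then: 99 + 72 = 171
1) 171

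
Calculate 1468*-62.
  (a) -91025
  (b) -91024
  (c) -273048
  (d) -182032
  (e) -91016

1468 * -62 = -91016
e) -91016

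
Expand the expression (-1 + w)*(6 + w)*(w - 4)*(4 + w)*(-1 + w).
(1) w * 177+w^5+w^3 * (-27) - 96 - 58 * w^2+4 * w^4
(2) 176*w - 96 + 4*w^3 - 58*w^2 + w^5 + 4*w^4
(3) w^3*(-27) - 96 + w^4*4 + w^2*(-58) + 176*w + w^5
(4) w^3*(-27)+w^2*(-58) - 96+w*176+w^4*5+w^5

Expanding (-1 + w)*(6 + w)*(w - 4)*(4 + w)*(-1 + w):
= w^3*(-27) - 96 + w^4*4 + w^2*(-58) + 176*w + w^5
3) w^3*(-27) - 96 + w^4*4 + w^2*(-58) + 176*w + w^5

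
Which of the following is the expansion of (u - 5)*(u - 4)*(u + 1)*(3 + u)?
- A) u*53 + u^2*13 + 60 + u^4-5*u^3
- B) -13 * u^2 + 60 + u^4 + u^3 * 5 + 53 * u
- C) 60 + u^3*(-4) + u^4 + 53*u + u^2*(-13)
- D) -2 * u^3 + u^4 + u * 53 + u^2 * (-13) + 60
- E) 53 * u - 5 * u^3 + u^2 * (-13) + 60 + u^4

Expanding (u - 5)*(u - 4)*(u + 1)*(3 + u):
= 53 * u - 5 * u^3 + u^2 * (-13) + 60 + u^4
E) 53 * u - 5 * u^3 + u^2 * (-13) + 60 + u^4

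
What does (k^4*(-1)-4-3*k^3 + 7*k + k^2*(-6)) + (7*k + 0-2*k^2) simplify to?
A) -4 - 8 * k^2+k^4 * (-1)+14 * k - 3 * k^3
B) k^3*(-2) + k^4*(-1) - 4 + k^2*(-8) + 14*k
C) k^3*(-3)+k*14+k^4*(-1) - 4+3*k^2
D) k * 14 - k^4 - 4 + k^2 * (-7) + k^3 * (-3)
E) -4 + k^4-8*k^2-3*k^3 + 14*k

Adding the polynomials and combining like terms:
(k^4*(-1) - 4 - 3*k^3 + 7*k + k^2*(-6)) + (7*k + 0 - 2*k^2)
= -4 - 8 * k^2+k^4 * (-1)+14 * k - 3 * k^3
A) -4 - 8 * k^2+k^4 * (-1)+14 * k - 3 * k^3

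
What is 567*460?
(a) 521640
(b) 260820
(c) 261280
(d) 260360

567 * 460 = 260820
b) 260820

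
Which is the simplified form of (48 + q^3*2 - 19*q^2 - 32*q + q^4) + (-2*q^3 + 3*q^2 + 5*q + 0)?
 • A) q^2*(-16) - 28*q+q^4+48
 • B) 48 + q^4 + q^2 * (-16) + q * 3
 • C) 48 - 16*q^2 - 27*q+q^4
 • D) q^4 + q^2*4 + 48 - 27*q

Adding the polynomials and combining like terms:
(48 + q^3*2 - 19*q^2 - 32*q + q^4) + (-2*q^3 + 3*q^2 + 5*q + 0)
= 48 - 16*q^2 - 27*q+q^4
C) 48 - 16*q^2 - 27*q+q^4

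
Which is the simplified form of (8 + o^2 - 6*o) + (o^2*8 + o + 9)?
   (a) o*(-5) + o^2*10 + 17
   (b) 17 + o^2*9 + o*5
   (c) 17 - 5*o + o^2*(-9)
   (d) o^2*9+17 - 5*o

Adding the polynomials and combining like terms:
(8 + o^2 - 6*o) + (o^2*8 + o + 9)
= o^2*9+17 - 5*o
d) o^2*9+17 - 5*o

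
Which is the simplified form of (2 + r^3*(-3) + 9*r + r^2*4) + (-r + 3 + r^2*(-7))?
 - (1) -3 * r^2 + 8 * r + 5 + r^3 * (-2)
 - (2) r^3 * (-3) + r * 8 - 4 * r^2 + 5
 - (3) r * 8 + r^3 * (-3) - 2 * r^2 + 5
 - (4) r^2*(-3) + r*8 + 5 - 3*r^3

Adding the polynomials and combining like terms:
(2 + r^3*(-3) + 9*r + r^2*4) + (-r + 3 + r^2*(-7))
= r^2*(-3) + r*8 + 5 - 3*r^3
4) r^2*(-3) + r*8 + 5 - 3*r^3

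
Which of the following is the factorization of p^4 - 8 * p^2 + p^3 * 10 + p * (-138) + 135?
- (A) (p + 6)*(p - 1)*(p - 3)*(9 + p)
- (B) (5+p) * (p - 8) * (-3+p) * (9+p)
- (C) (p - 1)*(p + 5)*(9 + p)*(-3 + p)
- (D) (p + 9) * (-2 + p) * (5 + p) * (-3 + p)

We need to factor p^4 - 8 * p^2 + p^3 * 10 + p * (-138) + 135.
The factored form is (p - 1)*(p + 5)*(9 + p)*(-3 + p).
C) (p - 1)*(p + 5)*(9 + p)*(-3 + p)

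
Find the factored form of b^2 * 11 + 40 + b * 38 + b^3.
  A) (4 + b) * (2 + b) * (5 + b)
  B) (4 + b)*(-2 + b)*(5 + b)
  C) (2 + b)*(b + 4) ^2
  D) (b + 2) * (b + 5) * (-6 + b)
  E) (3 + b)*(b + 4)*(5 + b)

We need to factor b^2 * 11 + 40 + b * 38 + b^3.
The factored form is (4 + b) * (2 + b) * (5 + b).
A) (4 + b) * (2 + b) * (5 + b)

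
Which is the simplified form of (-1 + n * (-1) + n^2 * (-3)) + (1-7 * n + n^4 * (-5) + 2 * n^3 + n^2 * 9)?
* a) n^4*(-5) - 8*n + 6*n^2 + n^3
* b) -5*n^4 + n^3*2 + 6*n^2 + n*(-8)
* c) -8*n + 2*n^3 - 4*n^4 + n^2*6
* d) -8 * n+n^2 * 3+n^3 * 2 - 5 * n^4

Adding the polynomials and combining like terms:
(-1 + n*(-1) + n^2*(-3)) + (1 - 7*n + n^4*(-5) + 2*n^3 + n^2*9)
= -5*n^4 + n^3*2 + 6*n^2 + n*(-8)
b) -5*n^4 + n^3*2 + 6*n^2 + n*(-8)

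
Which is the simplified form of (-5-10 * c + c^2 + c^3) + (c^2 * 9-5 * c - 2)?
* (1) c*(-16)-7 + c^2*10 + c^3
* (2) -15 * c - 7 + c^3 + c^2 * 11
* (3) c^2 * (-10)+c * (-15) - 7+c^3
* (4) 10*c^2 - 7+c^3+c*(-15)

Adding the polynomials and combining like terms:
(-5 - 10*c + c^2 + c^3) + (c^2*9 - 5*c - 2)
= 10*c^2 - 7+c^3+c*(-15)
4) 10*c^2 - 7+c^3+c*(-15)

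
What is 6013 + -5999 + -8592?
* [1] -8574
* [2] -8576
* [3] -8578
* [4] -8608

First: 6013 + -5999 = 14
Then: 14 + -8592 = -8578
3) -8578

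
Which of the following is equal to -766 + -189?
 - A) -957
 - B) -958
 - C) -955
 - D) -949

-766 + -189 = -955
C) -955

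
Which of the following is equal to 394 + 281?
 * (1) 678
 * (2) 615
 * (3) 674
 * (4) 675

394 + 281 = 675
4) 675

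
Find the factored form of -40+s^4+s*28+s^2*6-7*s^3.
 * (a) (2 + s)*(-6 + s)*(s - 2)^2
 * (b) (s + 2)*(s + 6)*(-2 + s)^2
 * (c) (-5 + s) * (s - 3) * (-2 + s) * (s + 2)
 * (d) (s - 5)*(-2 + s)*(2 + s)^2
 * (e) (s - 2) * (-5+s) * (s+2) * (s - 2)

We need to factor -40+s^4+s*28+s^2*6-7*s^3.
The factored form is (s - 2) * (-5+s) * (s+2) * (s - 2).
e) (s - 2) * (-5+s) * (s+2) * (s - 2)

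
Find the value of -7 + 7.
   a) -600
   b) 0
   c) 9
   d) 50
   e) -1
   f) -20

-7 + 7 = 0
b) 0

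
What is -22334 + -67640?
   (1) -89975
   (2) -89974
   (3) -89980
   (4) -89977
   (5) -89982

-22334 + -67640 = -89974
2) -89974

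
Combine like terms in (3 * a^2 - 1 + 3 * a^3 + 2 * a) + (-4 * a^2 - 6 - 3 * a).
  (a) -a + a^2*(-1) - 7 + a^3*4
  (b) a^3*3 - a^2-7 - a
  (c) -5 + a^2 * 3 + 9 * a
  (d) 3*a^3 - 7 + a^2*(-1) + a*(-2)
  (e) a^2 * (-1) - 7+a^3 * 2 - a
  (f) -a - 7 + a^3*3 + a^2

Adding the polynomials and combining like terms:
(3*a^2 - 1 + 3*a^3 + 2*a) + (-4*a^2 - 6 - 3*a)
= a^3*3 - a^2-7 - a
b) a^3*3 - a^2-7 - a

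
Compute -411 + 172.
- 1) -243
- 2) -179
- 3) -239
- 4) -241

-411 + 172 = -239
3) -239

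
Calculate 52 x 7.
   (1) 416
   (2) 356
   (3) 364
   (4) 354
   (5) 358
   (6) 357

52 * 7 = 364
3) 364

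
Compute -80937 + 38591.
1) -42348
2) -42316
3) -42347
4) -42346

-80937 + 38591 = -42346
4) -42346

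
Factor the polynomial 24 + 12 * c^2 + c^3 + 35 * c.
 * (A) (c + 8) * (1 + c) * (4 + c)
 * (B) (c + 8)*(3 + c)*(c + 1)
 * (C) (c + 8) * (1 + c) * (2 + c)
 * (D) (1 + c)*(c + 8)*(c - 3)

We need to factor 24 + 12 * c^2 + c^3 + 35 * c.
The factored form is (c + 8)*(3 + c)*(c + 1).
B) (c + 8)*(3 + c)*(c + 1)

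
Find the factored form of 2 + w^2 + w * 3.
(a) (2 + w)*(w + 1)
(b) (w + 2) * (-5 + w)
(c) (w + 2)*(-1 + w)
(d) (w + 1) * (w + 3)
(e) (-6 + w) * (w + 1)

We need to factor 2 + w^2 + w * 3.
The factored form is (2 + w)*(w + 1).
a) (2 + w)*(w + 1)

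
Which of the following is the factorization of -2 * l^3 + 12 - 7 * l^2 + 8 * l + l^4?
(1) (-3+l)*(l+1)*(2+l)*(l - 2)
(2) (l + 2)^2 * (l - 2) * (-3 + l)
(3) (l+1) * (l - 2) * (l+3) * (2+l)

We need to factor -2 * l^3 + 12 - 7 * l^2 + 8 * l + l^4.
The factored form is (-3+l)*(l+1)*(2+l)*(l - 2).
1) (-3+l)*(l+1)*(2+l)*(l - 2)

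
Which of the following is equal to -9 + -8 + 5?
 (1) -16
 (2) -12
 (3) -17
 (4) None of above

First: -9 + -8 = -17
Then: -17 + 5 = -12
2) -12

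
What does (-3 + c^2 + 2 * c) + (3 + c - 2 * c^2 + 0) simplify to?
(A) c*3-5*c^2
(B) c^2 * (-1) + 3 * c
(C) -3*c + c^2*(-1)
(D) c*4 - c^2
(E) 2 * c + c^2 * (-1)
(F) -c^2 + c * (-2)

Adding the polynomials and combining like terms:
(-3 + c^2 + 2*c) + (3 + c - 2*c^2 + 0)
= c^2 * (-1) + 3 * c
B) c^2 * (-1) + 3 * c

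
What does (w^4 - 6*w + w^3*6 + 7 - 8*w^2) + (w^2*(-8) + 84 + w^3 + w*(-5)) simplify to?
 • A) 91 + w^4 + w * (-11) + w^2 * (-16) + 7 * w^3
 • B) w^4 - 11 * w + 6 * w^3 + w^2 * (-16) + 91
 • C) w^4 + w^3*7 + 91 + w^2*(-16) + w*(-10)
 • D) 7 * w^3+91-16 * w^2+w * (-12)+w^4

Adding the polynomials and combining like terms:
(w^4 - 6*w + w^3*6 + 7 - 8*w^2) + (w^2*(-8) + 84 + w^3 + w*(-5))
= 91 + w^4 + w * (-11) + w^2 * (-16) + 7 * w^3
A) 91 + w^4 + w * (-11) + w^2 * (-16) + 7 * w^3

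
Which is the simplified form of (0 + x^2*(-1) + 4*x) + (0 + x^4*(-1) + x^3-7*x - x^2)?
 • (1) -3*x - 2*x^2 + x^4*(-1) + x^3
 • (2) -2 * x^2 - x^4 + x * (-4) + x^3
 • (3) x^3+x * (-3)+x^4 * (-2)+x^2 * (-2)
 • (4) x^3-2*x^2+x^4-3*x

Adding the polynomials and combining like terms:
(0 + x^2*(-1) + 4*x) + (0 + x^4*(-1) + x^3 - 7*x - x^2)
= -3*x - 2*x^2 + x^4*(-1) + x^3
1) -3*x - 2*x^2 + x^4*(-1) + x^3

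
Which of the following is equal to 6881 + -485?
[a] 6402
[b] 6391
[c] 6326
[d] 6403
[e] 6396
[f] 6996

6881 + -485 = 6396
e) 6396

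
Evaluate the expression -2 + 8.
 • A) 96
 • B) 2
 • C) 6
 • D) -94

-2 + 8 = 6
C) 6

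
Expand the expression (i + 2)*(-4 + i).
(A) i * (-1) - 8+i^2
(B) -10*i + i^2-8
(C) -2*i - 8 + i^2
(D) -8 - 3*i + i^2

Expanding (i + 2)*(-4 + i):
= -2*i - 8 + i^2
C) -2*i - 8 + i^2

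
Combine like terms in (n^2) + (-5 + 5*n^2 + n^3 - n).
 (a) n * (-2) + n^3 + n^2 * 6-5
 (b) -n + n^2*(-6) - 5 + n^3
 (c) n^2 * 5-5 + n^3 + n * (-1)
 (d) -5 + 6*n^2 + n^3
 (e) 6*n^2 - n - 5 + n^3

Adding the polynomials and combining like terms:
(n^2) + (-5 + 5*n^2 + n^3 - n)
= 6*n^2 - n - 5 + n^3
e) 6*n^2 - n - 5 + n^3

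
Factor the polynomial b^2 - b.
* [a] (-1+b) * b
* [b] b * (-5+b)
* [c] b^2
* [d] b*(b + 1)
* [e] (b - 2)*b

We need to factor b^2 - b.
The factored form is (-1+b) * b.
a) (-1+b) * b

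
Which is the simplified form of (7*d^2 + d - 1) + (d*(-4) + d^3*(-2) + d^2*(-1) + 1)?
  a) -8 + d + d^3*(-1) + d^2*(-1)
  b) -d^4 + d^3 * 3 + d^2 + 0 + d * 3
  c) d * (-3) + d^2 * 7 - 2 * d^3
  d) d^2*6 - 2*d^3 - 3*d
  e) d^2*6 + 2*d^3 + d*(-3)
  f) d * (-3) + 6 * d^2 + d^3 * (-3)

Adding the polynomials and combining like terms:
(7*d^2 + d - 1) + (d*(-4) + d^3*(-2) + d^2*(-1) + 1)
= d^2*6 - 2*d^3 - 3*d
d) d^2*6 - 2*d^3 - 3*d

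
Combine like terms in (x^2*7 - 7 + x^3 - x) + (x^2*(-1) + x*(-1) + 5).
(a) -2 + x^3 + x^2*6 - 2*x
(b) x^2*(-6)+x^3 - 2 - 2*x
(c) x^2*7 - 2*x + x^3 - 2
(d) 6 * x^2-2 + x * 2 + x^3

Adding the polynomials and combining like terms:
(x^2*7 - 7 + x^3 - x) + (x^2*(-1) + x*(-1) + 5)
= -2 + x^3 + x^2*6 - 2*x
a) -2 + x^3 + x^2*6 - 2*x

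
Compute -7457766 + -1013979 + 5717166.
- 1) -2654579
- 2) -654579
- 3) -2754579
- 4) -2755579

First: -7457766 + -1013979 = -8471745
Then: -8471745 + 5717166 = -2754579
3) -2754579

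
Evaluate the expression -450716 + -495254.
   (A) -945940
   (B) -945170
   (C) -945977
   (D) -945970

-450716 + -495254 = -945970
D) -945970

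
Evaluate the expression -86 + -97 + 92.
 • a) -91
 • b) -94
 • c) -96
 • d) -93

First: -86 + -97 = -183
Then: -183 + 92 = -91
a) -91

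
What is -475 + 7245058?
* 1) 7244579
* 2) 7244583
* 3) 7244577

-475 + 7245058 = 7244583
2) 7244583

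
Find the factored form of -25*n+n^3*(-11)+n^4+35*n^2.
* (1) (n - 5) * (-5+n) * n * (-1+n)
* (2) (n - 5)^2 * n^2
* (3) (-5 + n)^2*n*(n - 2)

We need to factor -25*n+n^3*(-11)+n^4+35*n^2.
The factored form is (n - 5) * (-5+n) * n * (-1+n).
1) (n - 5) * (-5+n) * n * (-1+n)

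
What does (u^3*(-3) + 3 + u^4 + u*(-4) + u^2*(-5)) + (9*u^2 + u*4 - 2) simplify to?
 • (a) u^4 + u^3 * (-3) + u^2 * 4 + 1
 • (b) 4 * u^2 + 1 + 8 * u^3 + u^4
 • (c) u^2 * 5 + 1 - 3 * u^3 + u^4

Adding the polynomials and combining like terms:
(u^3*(-3) + 3 + u^4 + u*(-4) + u^2*(-5)) + (9*u^2 + u*4 - 2)
= u^4 + u^3 * (-3) + u^2 * 4 + 1
a) u^4 + u^3 * (-3) + u^2 * 4 + 1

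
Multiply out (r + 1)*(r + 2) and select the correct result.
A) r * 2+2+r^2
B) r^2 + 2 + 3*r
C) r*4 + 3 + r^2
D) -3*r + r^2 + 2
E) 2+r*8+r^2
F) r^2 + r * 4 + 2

Expanding (r + 1)*(r + 2):
= r^2 + 2 + 3*r
B) r^2 + 2 + 3*r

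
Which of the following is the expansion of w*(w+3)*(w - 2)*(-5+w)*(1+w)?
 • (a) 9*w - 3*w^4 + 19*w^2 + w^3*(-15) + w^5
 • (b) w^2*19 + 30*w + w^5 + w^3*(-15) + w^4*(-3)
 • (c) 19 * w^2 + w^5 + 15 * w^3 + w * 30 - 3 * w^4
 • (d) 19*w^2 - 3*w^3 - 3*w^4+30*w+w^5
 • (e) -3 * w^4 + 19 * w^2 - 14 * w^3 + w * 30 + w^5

Expanding w*(w+3)*(w - 2)*(-5+w)*(1+w):
= w^2*19 + 30*w + w^5 + w^3*(-15) + w^4*(-3)
b) w^2*19 + 30*w + w^5 + w^3*(-15) + w^4*(-3)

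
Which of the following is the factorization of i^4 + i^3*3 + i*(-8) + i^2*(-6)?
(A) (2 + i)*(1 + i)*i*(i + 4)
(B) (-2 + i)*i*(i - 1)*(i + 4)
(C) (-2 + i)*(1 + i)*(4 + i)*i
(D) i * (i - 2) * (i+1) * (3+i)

We need to factor i^4 + i^3*3 + i*(-8) + i^2*(-6).
The factored form is (-2 + i)*(1 + i)*(4 + i)*i.
C) (-2 + i)*(1 + i)*(4 + i)*i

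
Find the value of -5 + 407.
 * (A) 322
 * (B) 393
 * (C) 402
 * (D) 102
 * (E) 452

-5 + 407 = 402
C) 402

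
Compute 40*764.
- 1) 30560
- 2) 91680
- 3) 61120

40 * 764 = 30560
1) 30560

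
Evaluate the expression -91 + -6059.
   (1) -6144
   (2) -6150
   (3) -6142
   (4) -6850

-91 + -6059 = -6150
2) -6150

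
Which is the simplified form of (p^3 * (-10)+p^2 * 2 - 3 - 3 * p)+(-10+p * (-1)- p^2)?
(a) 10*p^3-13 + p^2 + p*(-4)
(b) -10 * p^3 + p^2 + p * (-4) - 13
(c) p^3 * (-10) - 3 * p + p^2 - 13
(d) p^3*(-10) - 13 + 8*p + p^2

Adding the polynomials and combining like terms:
(p^3*(-10) + p^2*2 - 3 - 3*p) + (-10 + p*(-1) - p^2)
= -10 * p^3 + p^2 + p * (-4) - 13
b) -10 * p^3 + p^2 + p * (-4) - 13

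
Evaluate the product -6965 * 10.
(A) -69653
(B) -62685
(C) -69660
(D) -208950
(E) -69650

-6965 * 10 = -69650
E) -69650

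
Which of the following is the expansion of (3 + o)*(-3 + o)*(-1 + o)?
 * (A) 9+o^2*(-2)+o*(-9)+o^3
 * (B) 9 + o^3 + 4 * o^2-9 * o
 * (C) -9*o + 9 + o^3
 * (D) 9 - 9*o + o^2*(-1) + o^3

Expanding (3 + o)*(-3 + o)*(-1 + o):
= 9 - 9*o + o^2*(-1) + o^3
D) 9 - 9*o + o^2*(-1) + o^3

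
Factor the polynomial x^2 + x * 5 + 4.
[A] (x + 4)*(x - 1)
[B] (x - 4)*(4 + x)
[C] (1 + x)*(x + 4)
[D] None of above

We need to factor x^2 + x * 5 + 4.
The factored form is (1 + x)*(x + 4).
C) (1 + x)*(x + 4)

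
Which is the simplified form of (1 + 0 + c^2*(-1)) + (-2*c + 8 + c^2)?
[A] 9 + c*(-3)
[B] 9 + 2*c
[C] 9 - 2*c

Adding the polynomials and combining like terms:
(1 + 0 + c^2*(-1)) + (-2*c + 8 + c^2)
= 9 - 2*c
C) 9 - 2*c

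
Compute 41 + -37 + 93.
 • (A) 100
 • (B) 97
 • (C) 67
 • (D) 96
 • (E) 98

First: 41 + -37 = 4
Then: 4 + 93 = 97
B) 97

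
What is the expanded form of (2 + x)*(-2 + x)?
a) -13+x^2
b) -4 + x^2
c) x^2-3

Expanding (2 + x)*(-2 + x):
= -4 + x^2
b) -4 + x^2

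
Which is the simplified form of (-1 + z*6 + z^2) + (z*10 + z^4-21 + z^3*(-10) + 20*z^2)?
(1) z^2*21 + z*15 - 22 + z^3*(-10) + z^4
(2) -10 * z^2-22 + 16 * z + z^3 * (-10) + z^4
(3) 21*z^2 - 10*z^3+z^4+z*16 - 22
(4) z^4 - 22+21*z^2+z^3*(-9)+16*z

Adding the polynomials and combining like terms:
(-1 + z*6 + z^2) + (z*10 + z^4 - 21 + z^3*(-10) + 20*z^2)
= 21*z^2 - 10*z^3+z^4+z*16 - 22
3) 21*z^2 - 10*z^3+z^4+z*16 - 22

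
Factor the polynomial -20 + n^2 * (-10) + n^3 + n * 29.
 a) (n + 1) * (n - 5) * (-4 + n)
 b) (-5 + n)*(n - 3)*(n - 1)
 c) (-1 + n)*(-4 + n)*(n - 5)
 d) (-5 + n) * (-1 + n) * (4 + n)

We need to factor -20 + n^2 * (-10) + n^3 + n * 29.
The factored form is (-1 + n)*(-4 + n)*(n - 5).
c) (-1 + n)*(-4 + n)*(n - 5)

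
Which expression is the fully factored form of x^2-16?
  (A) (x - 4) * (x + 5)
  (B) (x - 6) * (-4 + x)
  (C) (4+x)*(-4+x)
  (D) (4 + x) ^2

We need to factor x^2-16.
The factored form is (4+x)*(-4+x).
C) (4+x)*(-4+x)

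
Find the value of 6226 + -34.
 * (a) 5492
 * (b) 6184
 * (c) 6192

6226 + -34 = 6192
c) 6192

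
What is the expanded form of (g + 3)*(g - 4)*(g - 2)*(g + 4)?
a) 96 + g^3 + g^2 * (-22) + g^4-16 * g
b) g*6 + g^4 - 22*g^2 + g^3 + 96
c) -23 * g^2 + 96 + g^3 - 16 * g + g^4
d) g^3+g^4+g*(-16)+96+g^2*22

Expanding (g + 3)*(g - 4)*(g - 2)*(g + 4):
= 96 + g^3 + g^2 * (-22) + g^4-16 * g
a) 96 + g^3 + g^2 * (-22) + g^4-16 * g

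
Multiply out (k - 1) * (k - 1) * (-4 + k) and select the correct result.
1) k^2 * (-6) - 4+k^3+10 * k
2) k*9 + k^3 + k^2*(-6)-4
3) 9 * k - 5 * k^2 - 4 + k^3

Expanding (k - 1) * (k - 1) * (-4 + k):
= k*9 + k^3 + k^2*(-6)-4
2) k*9 + k^3 + k^2*(-6)-4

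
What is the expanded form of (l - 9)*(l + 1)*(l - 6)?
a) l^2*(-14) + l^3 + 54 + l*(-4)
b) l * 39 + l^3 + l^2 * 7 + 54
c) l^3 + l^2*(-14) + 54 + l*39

Expanding (l - 9)*(l + 1)*(l - 6):
= l^3 + l^2*(-14) + 54 + l*39
c) l^3 + l^2*(-14) + 54 + l*39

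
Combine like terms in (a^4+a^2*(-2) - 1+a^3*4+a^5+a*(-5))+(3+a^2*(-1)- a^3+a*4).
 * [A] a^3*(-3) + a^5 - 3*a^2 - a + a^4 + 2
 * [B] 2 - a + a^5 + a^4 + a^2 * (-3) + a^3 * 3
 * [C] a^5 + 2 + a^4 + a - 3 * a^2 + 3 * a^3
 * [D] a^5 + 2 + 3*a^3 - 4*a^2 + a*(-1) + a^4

Adding the polynomials and combining like terms:
(a^4 + a^2*(-2) - 1 + a^3*4 + a^5 + a*(-5)) + (3 + a^2*(-1) - a^3 + a*4)
= 2 - a + a^5 + a^4 + a^2 * (-3) + a^3 * 3
B) 2 - a + a^5 + a^4 + a^2 * (-3) + a^3 * 3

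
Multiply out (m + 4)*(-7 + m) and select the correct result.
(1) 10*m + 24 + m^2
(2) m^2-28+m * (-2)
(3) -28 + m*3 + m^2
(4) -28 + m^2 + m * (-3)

Expanding (m + 4)*(-7 + m):
= -28 + m^2 + m * (-3)
4) -28 + m^2 + m * (-3)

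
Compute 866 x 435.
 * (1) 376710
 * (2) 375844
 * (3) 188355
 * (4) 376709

866 * 435 = 376710
1) 376710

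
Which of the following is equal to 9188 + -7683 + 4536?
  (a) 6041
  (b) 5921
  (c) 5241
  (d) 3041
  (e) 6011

First: 9188 + -7683 = 1505
Then: 1505 + 4536 = 6041
a) 6041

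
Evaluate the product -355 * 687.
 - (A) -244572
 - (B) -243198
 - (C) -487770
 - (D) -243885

-355 * 687 = -243885
D) -243885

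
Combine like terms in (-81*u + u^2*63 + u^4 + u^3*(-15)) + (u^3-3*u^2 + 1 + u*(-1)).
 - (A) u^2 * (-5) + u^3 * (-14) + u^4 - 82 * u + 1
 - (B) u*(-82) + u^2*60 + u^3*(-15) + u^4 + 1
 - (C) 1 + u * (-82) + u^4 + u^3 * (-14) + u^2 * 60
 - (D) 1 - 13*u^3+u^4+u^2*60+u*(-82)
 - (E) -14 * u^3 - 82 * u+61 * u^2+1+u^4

Adding the polynomials and combining like terms:
(-81*u + u^2*63 + u^4 + u^3*(-15)) + (u^3 - 3*u^2 + 1 + u*(-1))
= 1 + u * (-82) + u^4 + u^3 * (-14) + u^2 * 60
C) 1 + u * (-82) + u^4 + u^3 * (-14) + u^2 * 60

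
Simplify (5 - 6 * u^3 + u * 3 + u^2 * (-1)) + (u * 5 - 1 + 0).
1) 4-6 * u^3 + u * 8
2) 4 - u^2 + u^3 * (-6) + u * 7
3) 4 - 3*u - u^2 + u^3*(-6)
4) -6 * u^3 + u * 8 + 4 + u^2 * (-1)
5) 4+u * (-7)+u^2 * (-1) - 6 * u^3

Adding the polynomials and combining like terms:
(5 - 6*u^3 + u*3 + u^2*(-1)) + (u*5 - 1 + 0)
= -6 * u^3 + u * 8 + 4 + u^2 * (-1)
4) -6 * u^3 + u * 8 + 4 + u^2 * (-1)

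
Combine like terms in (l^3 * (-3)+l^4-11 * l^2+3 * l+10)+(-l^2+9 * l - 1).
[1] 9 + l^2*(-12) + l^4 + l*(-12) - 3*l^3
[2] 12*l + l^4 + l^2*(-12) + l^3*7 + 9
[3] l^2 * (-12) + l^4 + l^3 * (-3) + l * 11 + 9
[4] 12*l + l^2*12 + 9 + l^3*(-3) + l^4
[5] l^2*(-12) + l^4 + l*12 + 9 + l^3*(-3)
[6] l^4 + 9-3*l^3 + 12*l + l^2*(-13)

Adding the polynomials and combining like terms:
(l^3*(-3) + l^4 - 11*l^2 + 3*l + 10) + (-l^2 + 9*l - 1)
= l^2*(-12) + l^4 + l*12 + 9 + l^3*(-3)
5) l^2*(-12) + l^4 + l*12 + 9 + l^3*(-3)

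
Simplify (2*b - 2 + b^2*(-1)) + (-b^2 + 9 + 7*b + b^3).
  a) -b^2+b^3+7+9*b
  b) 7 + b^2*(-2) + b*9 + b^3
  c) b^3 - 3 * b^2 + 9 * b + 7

Adding the polynomials and combining like terms:
(2*b - 2 + b^2*(-1)) + (-b^2 + 9 + 7*b + b^3)
= 7 + b^2*(-2) + b*9 + b^3
b) 7 + b^2*(-2) + b*9 + b^3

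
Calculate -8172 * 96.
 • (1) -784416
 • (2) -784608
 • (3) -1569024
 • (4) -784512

-8172 * 96 = -784512
4) -784512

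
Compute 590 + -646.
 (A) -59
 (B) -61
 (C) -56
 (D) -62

590 + -646 = -56
C) -56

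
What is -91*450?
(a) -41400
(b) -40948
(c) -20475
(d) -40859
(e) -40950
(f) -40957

-91 * 450 = -40950
e) -40950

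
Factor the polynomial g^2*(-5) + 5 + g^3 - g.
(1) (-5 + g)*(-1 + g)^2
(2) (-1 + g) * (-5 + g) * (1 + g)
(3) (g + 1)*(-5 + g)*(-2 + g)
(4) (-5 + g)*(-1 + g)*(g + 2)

We need to factor g^2*(-5) + 5 + g^3 - g.
The factored form is (-1 + g) * (-5 + g) * (1 + g).
2) (-1 + g) * (-5 + g) * (1 + g)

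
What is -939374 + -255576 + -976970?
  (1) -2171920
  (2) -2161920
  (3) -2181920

First: -939374 + -255576 = -1194950
Then: -1194950 + -976970 = -2171920
1) -2171920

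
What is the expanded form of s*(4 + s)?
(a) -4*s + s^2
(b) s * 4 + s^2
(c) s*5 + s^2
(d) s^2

Expanding s*(4 + s):
= s * 4 + s^2
b) s * 4 + s^2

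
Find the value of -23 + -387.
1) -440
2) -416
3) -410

-23 + -387 = -410
3) -410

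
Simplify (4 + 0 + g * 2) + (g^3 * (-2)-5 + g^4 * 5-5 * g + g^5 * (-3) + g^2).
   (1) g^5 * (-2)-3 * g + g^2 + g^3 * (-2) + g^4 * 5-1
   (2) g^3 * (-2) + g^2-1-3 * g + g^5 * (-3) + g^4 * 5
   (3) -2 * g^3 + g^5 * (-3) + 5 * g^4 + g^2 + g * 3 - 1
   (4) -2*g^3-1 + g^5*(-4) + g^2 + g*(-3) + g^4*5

Adding the polynomials and combining like terms:
(4 + 0 + g*2) + (g^3*(-2) - 5 + g^4*5 - 5*g + g^5*(-3) + g^2)
= g^3 * (-2) + g^2-1-3 * g + g^5 * (-3) + g^4 * 5
2) g^3 * (-2) + g^2-1-3 * g + g^5 * (-3) + g^4 * 5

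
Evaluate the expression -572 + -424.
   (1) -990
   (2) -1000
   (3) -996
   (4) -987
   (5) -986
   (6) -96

-572 + -424 = -996
3) -996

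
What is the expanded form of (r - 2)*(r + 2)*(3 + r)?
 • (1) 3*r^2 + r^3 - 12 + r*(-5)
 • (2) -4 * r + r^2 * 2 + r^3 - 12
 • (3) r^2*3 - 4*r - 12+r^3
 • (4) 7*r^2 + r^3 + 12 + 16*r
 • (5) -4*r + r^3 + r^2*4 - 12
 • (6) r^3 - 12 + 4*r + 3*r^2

Expanding (r - 2)*(r + 2)*(3 + r):
= r^2*3 - 4*r - 12+r^3
3) r^2*3 - 4*r - 12+r^3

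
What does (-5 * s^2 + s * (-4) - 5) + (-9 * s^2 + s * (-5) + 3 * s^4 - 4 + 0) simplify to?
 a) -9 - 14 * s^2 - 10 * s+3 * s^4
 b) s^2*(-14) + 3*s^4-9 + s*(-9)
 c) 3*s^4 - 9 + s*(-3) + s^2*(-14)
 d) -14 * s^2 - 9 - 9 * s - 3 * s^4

Adding the polynomials and combining like terms:
(-5*s^2 + s*(-4) - 5) + (-9*s^2 + s*(-5) + 3*s^4 - 4 + 0)
= s^2*(-14) + 3*s^4-9 + s*(-9)
b) s^2*(-14) + 3*s^4-9 + s*(-9)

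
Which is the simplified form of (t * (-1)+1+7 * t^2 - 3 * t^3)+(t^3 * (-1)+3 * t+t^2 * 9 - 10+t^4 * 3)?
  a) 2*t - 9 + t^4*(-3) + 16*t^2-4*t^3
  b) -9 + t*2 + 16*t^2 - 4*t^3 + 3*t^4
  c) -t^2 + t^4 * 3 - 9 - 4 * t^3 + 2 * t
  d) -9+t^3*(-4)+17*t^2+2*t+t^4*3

Adding the polynomials and combining like terms:
(t*(-1) + 1 + 7*t^2 - 3*t^3) + (t^3*(-1) + 3*t + t^2*9 - 10 + t^4*3)
= -9 + t*2 + 16*t^2 - 4*t^3 + 3*t^4
b) -9 + t*2 + 16*t^2 - 4*t^3 + 3*t^4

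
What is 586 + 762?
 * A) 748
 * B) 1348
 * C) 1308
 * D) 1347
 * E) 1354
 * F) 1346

586 + 762 = 1348
B) 1348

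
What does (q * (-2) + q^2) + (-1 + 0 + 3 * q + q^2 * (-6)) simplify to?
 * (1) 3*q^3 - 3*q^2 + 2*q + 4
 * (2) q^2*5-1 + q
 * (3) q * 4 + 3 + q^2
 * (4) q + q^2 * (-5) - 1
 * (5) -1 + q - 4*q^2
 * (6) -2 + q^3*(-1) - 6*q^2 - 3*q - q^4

Adding the polynomials and combining like terms:
(q*(-2) + q^2) + (-1 + 0 + 3*q + q^2*(-6))
= q + q^2 * (-5) - 1
4) q + q^2 * (-5) - 1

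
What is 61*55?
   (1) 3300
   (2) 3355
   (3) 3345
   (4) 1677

61 * 55 = 3355
2) 3355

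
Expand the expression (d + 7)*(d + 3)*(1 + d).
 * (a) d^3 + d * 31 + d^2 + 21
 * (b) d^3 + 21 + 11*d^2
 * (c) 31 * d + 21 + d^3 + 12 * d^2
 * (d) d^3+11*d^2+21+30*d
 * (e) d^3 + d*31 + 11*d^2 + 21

Expanding (d + 7)*(d + 3)*(1 + d):
= d^3 + d*31 + 11*d^2 + 21
e) d^3 + d*31 + 11*d^2 + 21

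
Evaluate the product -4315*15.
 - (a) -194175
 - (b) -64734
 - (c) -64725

-4315 * 15 = -64725
c) -64725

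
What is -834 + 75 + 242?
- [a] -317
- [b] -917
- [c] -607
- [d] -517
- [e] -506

First: -834 + 75 = -759
Then: -759 + 242 = -517
d) -517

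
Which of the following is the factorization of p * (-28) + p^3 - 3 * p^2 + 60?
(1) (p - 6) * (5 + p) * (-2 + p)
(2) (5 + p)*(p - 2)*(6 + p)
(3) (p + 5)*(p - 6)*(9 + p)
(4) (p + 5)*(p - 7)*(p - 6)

We need to factor p * (-28) + p^3 - 3 * p^2 + 60.
The factored form is (p - 6) * (5 + p) * (-2 + p).
1) (p - 6) * (5 + p) * (-2 + p)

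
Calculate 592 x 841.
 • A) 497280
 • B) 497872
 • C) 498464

592 * 841 = 497872
B) 497872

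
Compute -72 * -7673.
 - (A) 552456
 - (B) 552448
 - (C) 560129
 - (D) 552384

-72 * -7673 = 552456
A) 552456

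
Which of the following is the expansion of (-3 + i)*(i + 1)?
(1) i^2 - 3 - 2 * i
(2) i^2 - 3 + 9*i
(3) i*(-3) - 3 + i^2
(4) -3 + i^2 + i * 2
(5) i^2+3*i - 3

Expanding (-3 + i)*(i + 1):
= i^2 - 3 - 2 * i
1) i^2 - 3 - 2 * i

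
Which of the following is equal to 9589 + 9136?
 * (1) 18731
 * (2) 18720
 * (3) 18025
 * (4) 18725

9589 + 9136 = 18725
4) 18725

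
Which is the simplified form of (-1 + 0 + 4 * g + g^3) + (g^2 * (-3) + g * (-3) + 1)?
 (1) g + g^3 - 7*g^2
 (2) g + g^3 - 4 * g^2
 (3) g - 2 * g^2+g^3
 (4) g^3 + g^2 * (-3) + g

Adding the polynomials and combining like terms:
(-1 + 0 + 4*g + g^3) + (g^2*(-3) + g*(-3) + 1)
= g^3 + g^2 * (-3) + g
4) g^3 + g^2 * (-3) + g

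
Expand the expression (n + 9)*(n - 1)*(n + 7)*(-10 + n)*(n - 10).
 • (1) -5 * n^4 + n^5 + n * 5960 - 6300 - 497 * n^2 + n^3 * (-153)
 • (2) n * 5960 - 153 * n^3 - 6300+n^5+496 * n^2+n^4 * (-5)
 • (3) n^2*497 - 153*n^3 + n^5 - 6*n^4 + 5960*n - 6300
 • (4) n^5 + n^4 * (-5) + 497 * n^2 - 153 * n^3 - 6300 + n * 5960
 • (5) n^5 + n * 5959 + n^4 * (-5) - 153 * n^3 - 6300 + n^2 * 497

Expanding (n + 9)*(n - 1)*(n + 7)*(-10 + n)*(n - 10):
= n^5 + n^4 * (-5) + 497 * n^2 - 153 * n^3 - 6300 + n * 5960
4) n^5 + n^4 * (-5) + 497 * n^2 - 153 * n^3 - 6300 + n * 5960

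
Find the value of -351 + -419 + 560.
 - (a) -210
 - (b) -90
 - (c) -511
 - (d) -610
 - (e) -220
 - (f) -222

First: -351 + -419 = -770
Then: -770 + 560 = -210
a) -210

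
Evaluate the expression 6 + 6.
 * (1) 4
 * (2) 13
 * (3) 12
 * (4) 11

6 + 6 = 12
3) 12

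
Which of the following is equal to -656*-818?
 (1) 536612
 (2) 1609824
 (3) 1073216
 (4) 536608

-656 * -818 = 536608
4) 536608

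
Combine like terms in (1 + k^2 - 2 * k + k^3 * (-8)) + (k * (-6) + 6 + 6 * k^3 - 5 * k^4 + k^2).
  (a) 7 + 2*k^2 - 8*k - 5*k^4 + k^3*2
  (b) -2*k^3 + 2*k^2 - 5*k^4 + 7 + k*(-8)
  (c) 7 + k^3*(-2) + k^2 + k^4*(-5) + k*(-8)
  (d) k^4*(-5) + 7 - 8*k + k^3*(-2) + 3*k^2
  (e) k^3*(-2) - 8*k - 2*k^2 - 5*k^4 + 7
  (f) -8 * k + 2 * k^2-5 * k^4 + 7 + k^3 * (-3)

Adding the polynomials and combining like terms:
(1 + k^2 - 2*k + k^3*(-8)) + (k*(-6) + 6 + 6*k^3 - 5*k^4 + k^2)
= -2*k^3 + 2*k^2 - 5*k^4 + 7 + k*(-8)
b) -2*k^3 + 2*k^2 - 5*k^4 + 7 + k*(-8)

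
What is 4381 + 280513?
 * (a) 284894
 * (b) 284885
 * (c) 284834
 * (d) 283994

4381 + 280513 = 284894
a) 284894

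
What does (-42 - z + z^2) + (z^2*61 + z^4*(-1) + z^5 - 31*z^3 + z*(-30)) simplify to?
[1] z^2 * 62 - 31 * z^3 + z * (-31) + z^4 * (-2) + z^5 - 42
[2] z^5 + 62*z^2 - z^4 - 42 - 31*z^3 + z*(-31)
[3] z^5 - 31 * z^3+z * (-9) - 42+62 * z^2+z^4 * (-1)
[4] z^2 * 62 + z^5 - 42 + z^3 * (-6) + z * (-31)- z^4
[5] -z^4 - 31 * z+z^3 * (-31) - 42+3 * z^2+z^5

Adding the polynomials and combining like terms:
(-42 - z + z^2) + (z^2*61 + z^4*(-1) + z^5 - 31*z^3 + z*(-30))
= z^5 + 62*z^2 - z^4 - 42 - 31*z^3 + z*(-31)
2) z^5 + 62*z^2 - z^4 - 42 - 31*z^3 + z*(-31)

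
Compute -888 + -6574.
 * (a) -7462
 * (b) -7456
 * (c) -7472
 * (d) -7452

-888 + -6574 = -7462
a) -7462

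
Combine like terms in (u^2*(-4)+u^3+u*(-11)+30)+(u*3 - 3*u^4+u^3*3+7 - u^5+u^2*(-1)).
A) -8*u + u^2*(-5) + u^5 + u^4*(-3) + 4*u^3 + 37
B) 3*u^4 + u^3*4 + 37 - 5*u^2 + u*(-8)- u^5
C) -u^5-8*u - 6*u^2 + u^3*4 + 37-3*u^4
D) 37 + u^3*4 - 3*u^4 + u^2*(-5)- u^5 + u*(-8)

Adding the polynomials and combining like terms:
(u^2*(-4) + u^3 + u*(-11) + 30) + (u*3 - 3*u^4 + u^3*3 + 7 - u^5 + u^2*(-1))
= 37 + u^3*4 - 3*u^4 + u^2*(-5)- u^5 + u*(-8)
D) 37 + u^3*4 - 3*u^4 + u^2*(-5)- u^5 + u*(-8)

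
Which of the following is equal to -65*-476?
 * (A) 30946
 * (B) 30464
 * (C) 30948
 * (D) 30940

-65 * -476 = 30940
D) 30940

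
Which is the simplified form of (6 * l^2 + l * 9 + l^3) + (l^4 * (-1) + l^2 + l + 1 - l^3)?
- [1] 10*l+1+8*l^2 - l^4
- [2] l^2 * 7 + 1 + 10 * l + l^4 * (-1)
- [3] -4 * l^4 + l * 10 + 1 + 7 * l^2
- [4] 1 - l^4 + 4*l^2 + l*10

Adding the polynomials and combining like terms:
(6*l^2 + l*9 + l^3) + (l^4*(-1) + l^2 + l + 1 - l^3)
= l^2 * 7 + 1 + 10 * l + l^4 * (-1)
2) l^2 * 7 + 1 + 10 * l + l^4 * (-1)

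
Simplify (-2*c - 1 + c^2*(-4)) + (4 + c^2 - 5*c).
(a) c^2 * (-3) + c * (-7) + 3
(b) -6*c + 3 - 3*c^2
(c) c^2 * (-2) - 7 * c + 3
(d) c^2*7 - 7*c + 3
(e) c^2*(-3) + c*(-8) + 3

Adding the polynomials and combining like terms:
(-2*c - 1 + c^2*(-4)) + (4 + c^2 - 5*c)
= c^2 * (-3) + c * (-7) + 3
a) c^2 * (-3) + c * (-7) + 3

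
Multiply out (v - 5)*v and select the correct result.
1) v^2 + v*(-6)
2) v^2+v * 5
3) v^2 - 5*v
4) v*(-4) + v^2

Expanding (v - 5)*v:
= v^2 - 5*v
3) v^2 - 5*v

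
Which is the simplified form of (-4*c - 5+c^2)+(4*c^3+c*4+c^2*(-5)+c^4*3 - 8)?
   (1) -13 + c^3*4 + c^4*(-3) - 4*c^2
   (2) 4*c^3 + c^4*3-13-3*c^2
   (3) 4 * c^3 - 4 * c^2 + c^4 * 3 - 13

Adding the polynomials and combining like terms:
(-4*c - 5 + c^2) + (4*c^3 + c*4 + c^2*(-5) + c^4*3 - 8)
= 4 * c^3 - 4 * c^2 + c^4 * 3 - 13
3) 4 * c^3 - 4 * c^2 + c^4 * 3 - 13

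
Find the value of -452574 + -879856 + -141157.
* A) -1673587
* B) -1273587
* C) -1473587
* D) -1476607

First: -452574 + -879856 = -1332430
Then: -1332430 + -141157 = -1473587
C) -1473587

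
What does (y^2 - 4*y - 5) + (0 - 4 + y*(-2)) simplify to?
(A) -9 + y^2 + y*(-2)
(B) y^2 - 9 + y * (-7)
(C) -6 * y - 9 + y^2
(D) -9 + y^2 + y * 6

Adding the polynomials and combining like terms:
(y^2 - 4*y - 5) + (0 - 4 + y*(-2))
= -6 * y - 9 + y^2
C) -6 * y - 9 + y^2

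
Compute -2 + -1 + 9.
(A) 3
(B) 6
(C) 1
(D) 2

First: -2 + -1 = -3
Then: -3 + 9 = 6
B) 6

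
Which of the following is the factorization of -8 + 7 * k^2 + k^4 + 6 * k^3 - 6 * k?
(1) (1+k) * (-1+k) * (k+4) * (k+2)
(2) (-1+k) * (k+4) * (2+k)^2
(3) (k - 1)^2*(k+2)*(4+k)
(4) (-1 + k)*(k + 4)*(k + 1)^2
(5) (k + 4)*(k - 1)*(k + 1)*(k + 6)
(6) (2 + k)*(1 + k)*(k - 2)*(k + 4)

We need to factor -8 + 7 * k^2 + k^4 + 6 * k^3 - 6 * k.
The factored form is (1+k) * (-1+k) * (k+4) * (k+2).
1) (1+k) * (-1+k) * (k+4) * (k+2)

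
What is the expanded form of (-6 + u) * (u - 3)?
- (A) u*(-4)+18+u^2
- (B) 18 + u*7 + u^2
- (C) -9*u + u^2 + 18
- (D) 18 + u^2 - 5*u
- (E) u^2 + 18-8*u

Expanding (-6 + u) * (u - 3):
= -9*u + u^2 + 18
C) -9*u + u^2 + 18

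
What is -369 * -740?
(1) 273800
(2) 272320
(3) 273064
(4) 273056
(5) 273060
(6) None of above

-369 * -740 = 273060
5) 273060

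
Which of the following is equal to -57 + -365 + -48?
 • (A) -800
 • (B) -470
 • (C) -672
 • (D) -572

First: -57 + -365 = -422
Then: -422 + -48 = -470
B) -470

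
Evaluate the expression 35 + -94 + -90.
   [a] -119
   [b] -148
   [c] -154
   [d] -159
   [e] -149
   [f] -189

First: 35 + -94 = -59
Then: -59 + -90 = -149
e) -149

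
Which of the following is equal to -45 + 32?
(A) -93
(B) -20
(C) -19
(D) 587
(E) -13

-45 + 32 = -13
E) -13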